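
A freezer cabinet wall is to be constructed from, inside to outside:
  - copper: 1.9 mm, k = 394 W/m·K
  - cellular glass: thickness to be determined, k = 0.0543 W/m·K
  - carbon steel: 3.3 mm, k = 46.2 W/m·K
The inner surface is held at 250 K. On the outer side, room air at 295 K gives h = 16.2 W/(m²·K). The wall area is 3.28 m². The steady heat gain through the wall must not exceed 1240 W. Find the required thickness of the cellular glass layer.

Model the wall as resistances in series:
R_copper = L/(kA) = 0.0019/(394×3.28) = 1.47×10^-6 K/W
R_carbon steel = L/(kA) = 0.0033/(46.2×3.28) = 2.178×10^-5 K/W
R_outer film = 1/(h_o·A) = 1/(16.2×3.28) = 0.01882 K/W
Sum of the known resistances R_other = 0.01884 K/W
Required total resistance R_tot = ΔT/Q_allow = 45/1240 = 0.03629 K/W
R_cellular glass = R_tot − R_other = 0.01745 K/W
L = R·k·A = 0.01745×0.0543×3.28

L ≈ 3.11 mm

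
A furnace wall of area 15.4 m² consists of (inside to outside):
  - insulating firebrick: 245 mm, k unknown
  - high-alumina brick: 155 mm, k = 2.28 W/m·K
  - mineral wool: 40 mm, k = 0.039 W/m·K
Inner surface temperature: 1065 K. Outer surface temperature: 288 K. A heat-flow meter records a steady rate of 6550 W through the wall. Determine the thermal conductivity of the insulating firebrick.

Model the wall as resistances in series:
R_high-alumina brick = L/(kA) = 0.155/(2.28×15.4) = 0.004414 K/W
R_mineral wool = L/(kA) = 0.04/(0.039×15.4) = 0.0666 K/W
Sum of known resistances R_other = 0.07101 K/W
Total R = ΔT/Q = 777/6550 = 0.1186 K/W
R_insulating firebrick = R_total − R_other = 0.04761 K/W
k = L/(R·A) = 0.245/(0.04761×15.4)

k ≈ 0.334 W/(m·K)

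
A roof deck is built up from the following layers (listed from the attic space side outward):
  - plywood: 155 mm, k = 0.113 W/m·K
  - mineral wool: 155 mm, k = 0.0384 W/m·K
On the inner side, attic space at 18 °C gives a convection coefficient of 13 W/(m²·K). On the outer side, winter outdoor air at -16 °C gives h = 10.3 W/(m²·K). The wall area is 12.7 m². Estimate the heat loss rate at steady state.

Q ≈ 77.4 W

Series thermal resistances:
R_inner film = 1/(h_i·A) = 1/(13×12.7) = 0.006057 K/W
R_plywood = L/(kA) = 0.155/(0.113×12.7) = 0.108 K/W
R_mineral wool = L/(kA) = 0.155/(0.0384×12.7) = 0.3178 K/W
R_outer film = 1/(h_o·A) = 1/(10.3×12.7) = 0.007645 K/W
R_total = 0.4395 K/W
Q = ΔT / R_total = 34 / 0.4395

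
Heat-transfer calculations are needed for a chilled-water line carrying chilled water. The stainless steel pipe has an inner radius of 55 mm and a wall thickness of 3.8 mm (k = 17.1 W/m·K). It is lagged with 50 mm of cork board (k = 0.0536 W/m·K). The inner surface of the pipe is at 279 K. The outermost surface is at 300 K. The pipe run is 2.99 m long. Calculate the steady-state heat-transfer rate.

Treating each annulus and film as a series resistance:
R_stainless steel pipe wall = ln(58.8/55)/(2π×17.1×2.99) = 2.08×10^-4 K/W
R_cork board = ln(108.8/58.8)/(2π×0.0536×2.99) = 0.6111 K/W
R_total = 0.6113 K/W
Q = ΔT/R_total = 21/0.6113

Q ≈ 34.4 W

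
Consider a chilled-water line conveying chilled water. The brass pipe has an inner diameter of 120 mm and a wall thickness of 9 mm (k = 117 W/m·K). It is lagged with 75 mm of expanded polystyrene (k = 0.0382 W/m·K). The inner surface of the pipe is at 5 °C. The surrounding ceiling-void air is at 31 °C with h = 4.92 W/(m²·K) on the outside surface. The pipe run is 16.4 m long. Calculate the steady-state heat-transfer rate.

Q ≈ 130 W

Treating each annulus and film as a series resistance:
R_brass pipe wall = ln(69/60)/(2π×117×16.4) = 1.159×10^-5 K/W
R_expanded polystyrene = ln(144/69)/(2π×0.0382×16.4) = 0.1869 K/W
R_outer film = 1/(h_o·2πr_oL) = 1/(4.92×2π×0.144×16.4) = 0.0137 K/W
R_total = 0.2006 K/W
Q = ΔT/R_total = 26/0.2006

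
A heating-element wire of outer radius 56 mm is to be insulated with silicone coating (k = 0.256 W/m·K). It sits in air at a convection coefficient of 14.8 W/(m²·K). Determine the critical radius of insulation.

r_cr ≈ 17.3 mm

For a cylinder r_cr = k/h = 0.256/14.8
r_cr = 17.3 mm; since the bare radius (56 mm) is above r_cr, any added insulation will reduce heat loss.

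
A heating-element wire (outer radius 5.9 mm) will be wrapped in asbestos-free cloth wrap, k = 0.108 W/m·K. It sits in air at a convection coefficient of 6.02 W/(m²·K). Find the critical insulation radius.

r_cr ≈ 17.9 mm

For a cylinder r_cr = k/h = 0.108/6.02
r_cr = 17.9 mm; since the bare radius (5.9 mm) is below r_cr, adding a thin layer of insulation will *increase* heat loss.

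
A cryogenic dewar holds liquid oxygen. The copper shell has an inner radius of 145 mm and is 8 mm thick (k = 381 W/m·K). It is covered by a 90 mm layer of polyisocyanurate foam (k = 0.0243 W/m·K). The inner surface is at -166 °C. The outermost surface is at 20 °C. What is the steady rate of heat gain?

Q ≈ 23.5 W

Radial (spherical) resistances in series:
R_copper shell = (1/0.145 − 1/0.153)/(4π×381) = 7.532×10^-5 K/W
R_polyisocyanurate foam = (1/0.153 − 1/0.243)/(4π×0.0243) = 7.927 K/W
R_total = 7.927 K/W
Q = ΔT/R_total = 186/7.927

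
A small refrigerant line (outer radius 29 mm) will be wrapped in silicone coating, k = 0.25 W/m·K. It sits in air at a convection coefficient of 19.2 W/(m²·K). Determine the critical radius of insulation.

For a cylinder r_cr = k/h = 0.25/19.2
r_cr = 13 mm; since the bare radius (29 mm) is above r_cr, any added insulation will reduce heat loss.

r_cr ≈ 13 mm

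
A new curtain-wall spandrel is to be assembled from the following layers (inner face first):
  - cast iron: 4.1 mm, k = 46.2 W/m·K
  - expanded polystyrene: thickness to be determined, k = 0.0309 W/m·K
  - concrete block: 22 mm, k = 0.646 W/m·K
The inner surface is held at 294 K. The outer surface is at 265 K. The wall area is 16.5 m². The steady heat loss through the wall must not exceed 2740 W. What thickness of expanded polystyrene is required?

Series thermal resistances:
R_cast iron = L/(kA) = 0.0041/(46.2×16.5) = 5.378×10^-6 K/W
R_concrete block = L/(kA) = 0.022/(0.646×16.5) = 0.002064 K/W
Sum of the known resistances R_other = 0.002069 K/W
Required total resistance R_tot = ΔT/Q_allow = 29/2740 = 0.01058 K/W
R_expanded polystyrene = R_tot − R_other = 0.008515 K/W
L = R·k·A = 0.008515×0.0309×16.5

L ≈ 4.34 mm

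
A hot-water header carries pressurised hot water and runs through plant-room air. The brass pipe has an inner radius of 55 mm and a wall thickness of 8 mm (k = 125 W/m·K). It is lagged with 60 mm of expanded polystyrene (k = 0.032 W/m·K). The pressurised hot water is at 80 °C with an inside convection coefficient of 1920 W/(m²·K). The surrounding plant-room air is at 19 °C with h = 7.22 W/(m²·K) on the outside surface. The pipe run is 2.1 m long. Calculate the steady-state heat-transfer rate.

Q ≈ 36.5 W

Treating each annulus and film as a series resistance:
R_inner film = 1/(h_i·2πr₁L) = 1/(1920×2π×0.055×2.1) = 7.177×10^-4 K/W
R_brass pipe wall = ln(63/55)/(2π×125×2.1) = 8.234×10^-5 K/W
R_expanded polystyrene = ln(123/63)/(2π×0.032×2.1) = 1.585 K/W
R_outer film = 1/(h_o·2πr_oL) = 1/(7.22×2π×0.123×2.1) = 0.08534 K/W
R_total = 1.671 K/W
Q = ΔT/R_total = 61/1.671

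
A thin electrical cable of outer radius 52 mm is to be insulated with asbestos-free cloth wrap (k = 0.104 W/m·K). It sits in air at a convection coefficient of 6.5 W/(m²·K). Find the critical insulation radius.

r_cr ≈ 16 mm

For a cylinder r_cr = k/h = 0.104/6.5
r_cr = 16 mm; since the bare radius (52 mm) is above r_cr, any added insulation will reduce heat loss.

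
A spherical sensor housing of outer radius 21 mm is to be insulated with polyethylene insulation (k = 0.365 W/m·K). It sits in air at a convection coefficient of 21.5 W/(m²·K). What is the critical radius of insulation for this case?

For a sphere r_cr = 2k/h = 2×0.365/21.5
r_cr = 34 mm; since the bare radius (21 mm) is below r_cr, adding a thin layer of insulation will *increase* heat loss.

r_cr ≈ 34 mm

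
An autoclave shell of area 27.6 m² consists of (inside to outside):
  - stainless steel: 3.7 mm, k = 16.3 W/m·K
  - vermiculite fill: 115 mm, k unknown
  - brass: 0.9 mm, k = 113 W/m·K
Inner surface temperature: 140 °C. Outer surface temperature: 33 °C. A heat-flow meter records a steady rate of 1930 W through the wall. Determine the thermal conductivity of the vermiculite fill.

Using the resistance-network approach (series):
R_stainless steel = L/(kA) = 0.0037/(16.3×27.6) = 8.224×10^-6 K/W
R_brass = L/(kA) = 0.0009/(113×27.6) = 2.886×10^-7 K/W
Sum of known resistances R_other = 8.513×10^-6 K/W
Total R = ΔT/Q = 107/1930 = 0.05544 K/W
R_vermiculite fill = R_total − R_other = 0.05543 K/W
k = L/(R·A) = 0.115/(0.05543×27.6)

k ≈ 0.0752 W/(m·K)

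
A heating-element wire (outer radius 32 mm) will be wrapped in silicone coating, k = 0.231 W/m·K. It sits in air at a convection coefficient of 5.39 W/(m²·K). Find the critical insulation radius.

r_cr ≈ 42.9 mm

For a cylinder r_cr = k/h = 0.231/5.39
r_cr = 42.9 mm; since the bare radius (32 mm) is below r_cr, adding a thin layer of insulation will *increase* heat loss.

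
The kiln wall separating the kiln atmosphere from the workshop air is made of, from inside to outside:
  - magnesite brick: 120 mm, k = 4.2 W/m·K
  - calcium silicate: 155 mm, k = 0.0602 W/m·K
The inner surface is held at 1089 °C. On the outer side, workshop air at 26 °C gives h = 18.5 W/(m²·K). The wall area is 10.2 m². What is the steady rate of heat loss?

Q ≈ 4080 W

Thermal resistances in series:
R_magnesite brick = L/(kA) = 0.12/(4.2×10.2) = 0.002801 K/W
R_calcium silicate = L/(kA) = 0.155/(0.0602×10.2) = 0.2524 K/W
R_outer film = 1/(h_o·A) = 1/(18.5×10.2) = 0.005299 K/W
R_total = 0.2605 K/W
Q = ΔT / R_total = 1063 / 0.2605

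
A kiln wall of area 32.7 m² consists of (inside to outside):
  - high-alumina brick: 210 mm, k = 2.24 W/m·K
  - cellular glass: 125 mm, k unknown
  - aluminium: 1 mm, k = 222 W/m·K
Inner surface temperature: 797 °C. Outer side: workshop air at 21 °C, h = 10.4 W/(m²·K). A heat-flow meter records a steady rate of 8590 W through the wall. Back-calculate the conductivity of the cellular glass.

Thermal resistances in series:
R_high-alumina brick = L/(kA) = 0.21/(2.24×32.7) = 0.002867 K/W
R_aluminium = L/(kA) = 0.001/(222×32.7) = 1.378×10^-7 K/W
R_outer film = 1/(h_o·A) = 1/(10.4×32.7) = 0.00294 K/W
Sum of known resistances R_other = 0.005808 K/W
Total R = ΔT/Q = 776/8590 = 0.09034 K/W
R_cellular glass = R_total − R_other = 0.08453 K/W
k = L/(R·A) = 0.125/(0.08453×32.7)

k ≈ 0.0452 W/(m·K)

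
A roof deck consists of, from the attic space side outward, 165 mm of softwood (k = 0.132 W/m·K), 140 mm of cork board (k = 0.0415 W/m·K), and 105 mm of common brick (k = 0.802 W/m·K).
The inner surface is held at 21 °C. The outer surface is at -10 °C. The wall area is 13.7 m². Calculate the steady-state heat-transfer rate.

Thermal resistances in series:
R_softwood = L/(kA) = 0.165/(0.132×13.7) = 0.09124 K/W
R_cork board = L/(kA) = 0.14/(0.0415×13.7) = 0.2462 K/W
R_common brick = L/(kA) = 0.105/(0.802×13.7) = 0.009556 K/W
R_total = 0.347 K/W
Q = ΔT / R_total = 31 / 0.347

Q ≈ 89.3 W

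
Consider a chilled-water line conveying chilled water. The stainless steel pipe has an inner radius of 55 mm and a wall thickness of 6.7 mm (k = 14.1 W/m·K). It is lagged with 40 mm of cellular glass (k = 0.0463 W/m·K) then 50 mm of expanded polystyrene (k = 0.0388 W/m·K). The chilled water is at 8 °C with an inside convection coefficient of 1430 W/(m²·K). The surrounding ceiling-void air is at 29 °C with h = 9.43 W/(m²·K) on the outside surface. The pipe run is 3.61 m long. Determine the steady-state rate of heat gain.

Q ≈ 21.8 W

Cylindrical conduction, so R = ln(r₂/r₁)/(2πkL) per layer, in series:
R_inner film = 1/(h_i·2πr₁L) = 1/(1430×2π×0.055×3.61) = 5.605×10^-4 K/W
R_stainless steel pipe wall = ln(61.7/55)/(2π×14.1×3.61) = 3.594×10^-4 K/W
R_cellular glass = ln(101.7/61.7)/(2π×0.0463×3.61) = 0.4759 K/W
R_expanded polystyrene = ln(151.7/101.7)/(2π×0.0388×3.61) = 0.4544 K/W
R_outer film = 1/(h_o·2πr_oL) = 1/(9.43×2π×0.1517×3.61) = 0.03082 K/W
R_total = 0.962 K/W
Q = ΔT/R_total = 21/0.962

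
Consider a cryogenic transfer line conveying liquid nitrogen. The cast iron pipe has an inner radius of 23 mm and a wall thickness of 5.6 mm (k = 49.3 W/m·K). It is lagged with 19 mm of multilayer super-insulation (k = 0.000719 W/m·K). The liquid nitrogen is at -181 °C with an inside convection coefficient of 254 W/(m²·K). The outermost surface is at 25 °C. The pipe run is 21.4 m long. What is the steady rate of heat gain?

Q ≈ 39.1 W

Per-layer cylindrical resistances, series-summed:
R_inner film = 1/(h_i·2πr₁L) = 1/(254×2π×0.023×21.4) = 0.001273 K/W
R_cast iron pipe wall = ln(28.6/23)/(2π×49.3×21.4) = 3.287×10^-5 K/W
R_multilayer super-insulation = ln(47.6/28.6)/(2π×0.000719×21.4) = 5.269 K/W
R_total = 5.271 K/W
Q = ΔT/R_total = 206/5.271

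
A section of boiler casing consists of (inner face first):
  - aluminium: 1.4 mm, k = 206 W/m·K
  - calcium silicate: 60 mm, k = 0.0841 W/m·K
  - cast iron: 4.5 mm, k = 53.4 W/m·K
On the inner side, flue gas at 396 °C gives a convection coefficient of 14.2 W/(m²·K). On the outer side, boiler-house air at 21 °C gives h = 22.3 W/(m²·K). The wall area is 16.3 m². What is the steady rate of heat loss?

Using the resistance-network approach (series):
R_inner film = 1/(h_i·A) = 1/(14.2×16.3) = 0.00432 K/W
R_aluminium = L/(kA) = 0.0014/(206×16.3) = 4.169×10^-7 K/W
R_calcium silicate = L/(kA) = 0.06/(0.0841×16.3) = 0.04377 K/W
R_cast iron = L/(kA) = 0.0045/(53.4×16.3) = 5.17×10^-6 K/W
R_outer film = 1/(h_o·A) = 1/(22.3×16.3) = 0.002751 K/W
R_total = 0.05085 K/W
Q = ΔT / R_total = 375 / 0.05085

Q ≈ 7380 W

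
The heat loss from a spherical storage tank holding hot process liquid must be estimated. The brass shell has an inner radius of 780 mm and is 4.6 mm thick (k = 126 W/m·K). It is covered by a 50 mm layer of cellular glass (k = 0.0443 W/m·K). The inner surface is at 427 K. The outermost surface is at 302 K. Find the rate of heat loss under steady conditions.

Radial (spherical) resistances in series:
R_brass shell = (1/0.78 − 1/0.7846)/(4π×126) = 4.747×10^-6 K/W
R_cellular glass = (1/0.7846 − 1/0.8346)/(4π×0.0443) = 0.1372 K/W
R_total = 0.1372 K/W
Q = ΔT/R_total = 125/0.1372

Q ≈ 911 W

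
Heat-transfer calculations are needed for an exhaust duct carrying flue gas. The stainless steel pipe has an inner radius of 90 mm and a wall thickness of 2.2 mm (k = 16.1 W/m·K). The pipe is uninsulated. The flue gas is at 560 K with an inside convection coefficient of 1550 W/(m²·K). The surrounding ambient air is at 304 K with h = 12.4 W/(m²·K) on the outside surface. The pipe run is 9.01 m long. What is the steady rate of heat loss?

Treating each annulus and film as a series resistance:
R_inner film = 1/(h_i·2πr₁L) = 1/(1550×2π×0.09×9.01) = 1.266×10^-4 K/W
R_stainless steel pipe wall = ln(92.2/90)/(2π×16.1×9.01) = 2.65×10^-5 K/W
R_outer film = 1/(h_o·2πr_oL) = 1/(12.4×2π×0.0922×9.01) = 0.01545 K/W
R_total = 0.0156 K/W
Q = ΔT/R_total = 256/0.0156

Q ≈ 16400 W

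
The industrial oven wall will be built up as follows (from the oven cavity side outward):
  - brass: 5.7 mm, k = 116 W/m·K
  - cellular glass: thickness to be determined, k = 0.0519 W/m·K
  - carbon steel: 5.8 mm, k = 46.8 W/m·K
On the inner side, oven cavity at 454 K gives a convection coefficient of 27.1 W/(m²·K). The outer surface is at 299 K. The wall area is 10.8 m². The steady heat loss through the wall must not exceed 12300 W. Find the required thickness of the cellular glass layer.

L ≈ 5.14 mm

Treating each layer as a thermal resistance in series:
R_inner film = 1/(h_i·A) = 1/(27.1×10.8) = 0.003417 K/W
R_brass = L/(kA) = 0.0057/(116×10.8) = 4.55×10^-6 K/W
R_carbon steel = L/(kA) = 0.0058/(46.8×10.8) = 1.148×10^-5 K/W
Sum of the known resistances R_other = 0.003433 K/W
Required total resistance R_tot = ΔT/Q_allow = 155/12300 = 0.0126 K/W
R_cellular glass = R_tot − R_other = 0.009169 K/W
L = R·k·A = 0.009169×0.0519×10.8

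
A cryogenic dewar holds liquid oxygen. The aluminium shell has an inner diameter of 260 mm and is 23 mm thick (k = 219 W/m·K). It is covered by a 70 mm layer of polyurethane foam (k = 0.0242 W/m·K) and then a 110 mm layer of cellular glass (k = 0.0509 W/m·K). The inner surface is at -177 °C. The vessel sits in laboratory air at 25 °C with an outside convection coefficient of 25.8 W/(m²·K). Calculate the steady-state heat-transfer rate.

Q ≈ 22.2 W

For a spherical shell R = (1/r₁ − 1/r₂)/(4πk); film R = 1/(h·4πr²). In series:
R_aluminium shell = (1/0.13 − 1/0.153)/(4π×219) = 4.202×10^-4 K/W
R_polyurethane foam = (1/0.153 − 1/0.223)/(4π×0.0242) = 6.746 K/W
R_cellular glass = (1/0.223 − 1/0.333)/(4π×0.0509) = 2.316 K/W
R_outer film = 1/(h·4πr_o²) = 1/(25.8×4π×0.333²) = 0.02782 K/W
R_total = 9.091 K/W
Q = ΔT/R_total = 202/9.091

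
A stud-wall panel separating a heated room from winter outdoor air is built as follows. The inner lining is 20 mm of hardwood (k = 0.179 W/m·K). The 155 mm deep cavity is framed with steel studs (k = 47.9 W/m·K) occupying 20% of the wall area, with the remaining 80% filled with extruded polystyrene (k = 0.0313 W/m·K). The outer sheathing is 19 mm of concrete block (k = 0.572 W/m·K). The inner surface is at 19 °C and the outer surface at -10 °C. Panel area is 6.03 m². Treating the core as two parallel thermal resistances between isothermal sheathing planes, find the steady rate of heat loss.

Sheathing layers in series; stud and cavity paths in parallel between them.
R_inner = 0.02/(0.179×6.03) = 0.01853 K/W
R_stud  = 0.155/(47.9×0.2×6.03) = 0.002683 K/W
R_cav   = 0.155/(0.0313×0.8×6.03) = 1.027 K/W
1/R_core = 1/R_stud + 1/R_cav → R_core = 0.002676 K/W
R_outer = 0.019/(0.572×6.03) = 0.005509 K/W
R_total = 0.02671 K/W
Q = ΔT/R_total = 29/0.02671

Q ≈ 1090 W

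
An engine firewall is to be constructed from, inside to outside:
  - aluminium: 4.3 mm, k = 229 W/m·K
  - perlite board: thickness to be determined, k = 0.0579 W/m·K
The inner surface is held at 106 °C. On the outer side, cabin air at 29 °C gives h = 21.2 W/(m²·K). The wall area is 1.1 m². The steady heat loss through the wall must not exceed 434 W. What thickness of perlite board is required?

Using the resistance-network approach (series):
R_aluminium = L/(kA) = 0.0043/(229×1.1) = 1.707×10^-5 K/W
R_outer film = 1/(h_o·A) = 1/(21.2×1.1) = 0.04288 K/W
Sum of the known resistances R_other = 0.0429 K/W
Required total resistance R_tot = ΔT/Q_allow = 77/434 = 0.1774 K/W
R_perlite board = R_tot − R_other = 0.1345 K/W
L = R·k·A = 0.1345×0.0579×1.1

L ≈ 8.57 mm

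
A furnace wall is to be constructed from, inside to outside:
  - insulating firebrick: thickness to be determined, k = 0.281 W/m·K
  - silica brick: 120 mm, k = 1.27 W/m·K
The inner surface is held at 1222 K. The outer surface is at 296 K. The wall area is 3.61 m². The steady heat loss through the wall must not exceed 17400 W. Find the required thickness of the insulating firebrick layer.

Model the wall as resistances in series:
R_silica brick = L/(kA) = 0.12/(1.27×3.61) = 0.02617 K/W
Sum of the known resistances R_other = 0.02617 K/W
Required total resistance R_tot = ΔT/Q_allow = 926/17400 = 0.05322 K/W
R_insulating firebrick = R_tot − R_other = 0.02704 K/W
L = R·k·A = 0.02704×0.281×3.61

L ≈ 27.4 mm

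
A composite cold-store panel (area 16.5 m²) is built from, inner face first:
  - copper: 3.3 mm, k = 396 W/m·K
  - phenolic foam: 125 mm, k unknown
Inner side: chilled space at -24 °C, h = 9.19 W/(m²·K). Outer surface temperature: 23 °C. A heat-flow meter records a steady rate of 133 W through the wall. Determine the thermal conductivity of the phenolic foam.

k ≈ 0.0218 W/(m·K)

Using the resistance-network approach (series):
R_inner film = 1/(h_i·A) = 1/(9.19×16.5) = 0.006595 K/W
R_copper = L/(kA) = 0.0033/(396×16.5) = 5.051×10^-7 K/W
Sum of known resistances R_other = 0.006595 K/W
Total R = ΔT/Q = 47/133 = 0.3534 K/W
R_phenolic foam = R_total − R_other = 0.3468 K/W
k = L/(R·A) = 0.125/(0.3468×16.5)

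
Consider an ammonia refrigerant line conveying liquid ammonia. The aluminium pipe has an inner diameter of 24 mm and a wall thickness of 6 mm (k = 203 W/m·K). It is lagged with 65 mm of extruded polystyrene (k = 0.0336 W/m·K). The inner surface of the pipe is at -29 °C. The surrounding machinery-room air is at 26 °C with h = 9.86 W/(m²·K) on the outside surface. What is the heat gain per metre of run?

q′ ≈ 7.4 W/m

Cylindrical conduction, so R = ln(r₂/r₁)/(2πkL) per layer, in series:
R_aluminium pipe wall = ln(18/12)/(2π×203×1) = 3.179×10^-4 K/W
R_extruded polystyrene = ln(83/18)/(2π×0.0336×1) = 7.24 K/W
R_outer film = 1/(h_o·2πr_oL) = 1/(9.86×2π×0.083×1) = 0.1945 K/W
R_total = 7.435 K/W
Q = ΔT/R_total = 55/7.435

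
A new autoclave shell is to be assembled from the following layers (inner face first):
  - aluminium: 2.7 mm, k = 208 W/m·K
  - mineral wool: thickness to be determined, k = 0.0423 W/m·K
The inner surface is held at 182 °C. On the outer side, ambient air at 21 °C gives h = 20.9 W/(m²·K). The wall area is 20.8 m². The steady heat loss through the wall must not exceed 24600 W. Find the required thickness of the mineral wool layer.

Series thermal resistances:
R_aluminium = L/(kA) = 0.0027/(208×20.8) = 6.241×10^-7 K/W
R_outer film = 1/(h_o·A) = 1/(20.9×20.8) = 0.0023 K/W
Sum of the known resistances R_other = 0.002301 K/W
Required total resistance R_tot = ΔT/Q_allow = 161/24600 = 0.006545 K/W
R_mineral wool = R_tot − R_other = 0.004244 K/W
L = R·k·A = 0.004244×0.0423×20.8

L ≈ 3.73 mm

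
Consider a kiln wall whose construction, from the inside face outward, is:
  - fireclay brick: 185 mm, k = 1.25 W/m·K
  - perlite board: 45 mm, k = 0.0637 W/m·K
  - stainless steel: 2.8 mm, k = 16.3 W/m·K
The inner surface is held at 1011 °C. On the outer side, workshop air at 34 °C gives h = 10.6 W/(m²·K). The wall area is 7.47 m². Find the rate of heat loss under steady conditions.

Q ≈ 7690 W

Thermal resistances in series:
R_fireclay brick = L/(kA) = 0.185/(1.25×7.47) = 0.01981 K/W
R_perlite board = L/(kA) = 0.045/(0.0637×7.47) = 0.09457 K/W
R_stainless steel = L/(kA) = 0.0028/(16.3×7.47) = 2.3×10^-5 K/W
R_outer film = 1/(h_o·A) = 1/(10.6×7.47) = 0.01263 K/W
R_total = 0.127 K/W
Q = ΔT / R_total = 977 / 0.127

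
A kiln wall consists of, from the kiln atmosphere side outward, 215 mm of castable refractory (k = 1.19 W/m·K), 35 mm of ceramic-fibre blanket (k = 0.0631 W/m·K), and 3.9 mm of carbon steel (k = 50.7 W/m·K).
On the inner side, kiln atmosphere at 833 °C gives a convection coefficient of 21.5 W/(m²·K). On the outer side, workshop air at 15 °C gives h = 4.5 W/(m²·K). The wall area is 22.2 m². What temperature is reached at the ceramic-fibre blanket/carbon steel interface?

Thermal resistances in series:
R_inner film = 1/(h_i·A) = 1/(21.5×22.2) = 0.002095 K/W
R_castable refractory = L/(kA) = 0.215/(1.19×22.2) = 0.008138 K/W
R_ceramic-fibre blanket = L/(kA) = 0.035/(0.0631×22.2) = 0.02499 K/W
R_carbon steel = L/(kA) = 0.0039/(50.7×22.2) = 3.465×10^-6 K/W
R_outer film = 1/(h_o·A) = 1/(4.5×22.2) = 0.01001 K/W
R_total = 0.04523 K/W;  Q = ΔT/R_total = 818/0.04523 = 18080 W
T_interface = T_inner − Q·ΣR(inner→interface) = 833 − 18100×0.03522

T ≈ 196 °C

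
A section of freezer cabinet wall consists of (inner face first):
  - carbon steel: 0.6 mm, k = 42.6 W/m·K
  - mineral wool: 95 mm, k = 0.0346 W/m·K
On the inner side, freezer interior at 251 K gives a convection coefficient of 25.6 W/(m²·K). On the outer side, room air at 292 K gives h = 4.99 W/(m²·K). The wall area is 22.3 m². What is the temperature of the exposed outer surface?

T ≈ 289 K

Using the resistance-network approach (series):
R_inner film = 1/(h_i·A) = 1/(25.6×22.3) = 0.001752 K/W
R_carbon steel = L/(kA) = 0.0006/(42.6×22.3) = 6.316×10^-7 K/W
R_mineral wool = L/(kA) = 0.095/(0.0346×22.3) = 0.1231 K/W
R_outer film = 1/(h_o·A) = 1/(4.99×22.3) = 0.008987 K/W
R_total = 0.1339 K/W;  Q = ΔT/R_total = 41/0.1339 = 306.3 W
T_interface = T_inner + Q·ΣR(inner→interface) = 251 + 306×0.1249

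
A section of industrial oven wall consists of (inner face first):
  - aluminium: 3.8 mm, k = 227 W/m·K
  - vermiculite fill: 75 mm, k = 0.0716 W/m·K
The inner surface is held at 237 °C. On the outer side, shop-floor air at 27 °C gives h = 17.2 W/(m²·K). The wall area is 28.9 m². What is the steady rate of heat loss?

Thermal resistances in series:
R_aluminium = L/(kA) = 0.0038/(227×28.9) = 5.792×10^-7 K/W
R_vermiculite fill = L/(kA) = 0.075/(0.0716×28.9) = 0.03625 K/W
R_outer film = 1/(h_o·A) = 1/(17.2×28.9) = 0.002012 K/W
R_total = 0.03826 K/W
Q = ΔT / R_total = 210 / 0.03826

Q ≈ 5490 W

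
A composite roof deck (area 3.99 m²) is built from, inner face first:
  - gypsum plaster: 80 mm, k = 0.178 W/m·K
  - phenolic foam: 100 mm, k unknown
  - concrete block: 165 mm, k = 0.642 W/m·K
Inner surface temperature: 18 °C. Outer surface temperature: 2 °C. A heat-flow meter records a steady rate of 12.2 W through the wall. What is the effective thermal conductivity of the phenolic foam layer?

Series thermal resistances:
R_gypsum plaster = L/(kA) = 0.08/(0.178×3.99) = 0.1126 K/W
R_concrete block = L/(kA) = 0.165/(0.642×3.99) = 0.06441 K/W
Sum of known resistances R_other = 0.1771 K/W
Total R = ΔT/Q = 16/12.2 = 1.311 K/W
R_phenolic foam = R_total − R_other = 1.134 K/W
k = L/(R·A) = 0.1/(1.134×3.99)

k ≈ 0.0221 W/(m·K)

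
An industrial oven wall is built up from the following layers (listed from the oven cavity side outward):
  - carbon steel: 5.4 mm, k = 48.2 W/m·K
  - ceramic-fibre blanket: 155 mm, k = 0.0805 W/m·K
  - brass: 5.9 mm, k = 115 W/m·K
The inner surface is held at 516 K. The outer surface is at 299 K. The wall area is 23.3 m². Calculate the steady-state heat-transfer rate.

Treating each layer as a thermal resistance in series:
R_carbon steel = L/(kA) = 0.0054/(48.2×23.3) = 4.808×10^-6 K/W
R_ceramic-fibre blanket = L/(kA) = 0.155/(0.0805×23.3) = 0.08264 K/W
R_brass = L/(kA) = 0.0059/(115×23.3) = 2.202×10^-6 K/W
R_total = 0.08265 K/W
Q = ΔT / R_total = 217 / 0.08265

Q ≈ 2630 W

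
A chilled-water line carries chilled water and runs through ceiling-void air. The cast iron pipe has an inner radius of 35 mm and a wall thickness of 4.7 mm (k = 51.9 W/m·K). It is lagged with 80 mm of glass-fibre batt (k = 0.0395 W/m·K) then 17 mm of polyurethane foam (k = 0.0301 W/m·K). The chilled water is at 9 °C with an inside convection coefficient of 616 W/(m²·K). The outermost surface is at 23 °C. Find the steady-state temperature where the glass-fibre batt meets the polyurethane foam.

T ≈ 21.1 °C

For a radial system each layer contributes R = ln(r_out/r_in)/(2πkL); films add R = 1/(hA).
R_inner film = 1/(h_i·2πr₁L) = 1/(616×2π×0.035×1) = 0.007382 K/W
R_cast iron pipe wall = ln(39.7/35)/(2π×51.9×1) = 3.864×10^-4 K/W
R_glass-fibre batt = ln(119.7/39.7)/(2π×0.0395×1) = 4.447 K/W
R_polyurethane foam = ln(136.7/119.7)/(2π×0.0301×1) = 0.7022 K/W
R_total = 5.157 K/W
Q = ΔT/R_total = 14/5.157
Q = 2.71 W/m
T_interface = T_inner + Q·ΣR(inner→interface) = 9 + 2.71×4.455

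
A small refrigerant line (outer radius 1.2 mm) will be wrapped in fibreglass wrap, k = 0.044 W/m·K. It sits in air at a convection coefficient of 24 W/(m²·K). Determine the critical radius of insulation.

For a cylinder r_cr = k/h = 0.044/24
r_cr = 1.83 mm; since the bare radius (1.2 mm) is below r_cr, adding a thin layer of insulation will *increase* heat loss.

r_cr ≈ 1.83 mm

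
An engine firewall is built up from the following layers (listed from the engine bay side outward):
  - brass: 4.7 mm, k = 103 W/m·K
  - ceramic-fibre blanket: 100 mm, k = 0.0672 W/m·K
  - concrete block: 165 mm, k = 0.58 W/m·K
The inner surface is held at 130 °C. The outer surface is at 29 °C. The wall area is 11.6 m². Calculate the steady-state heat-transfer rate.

Treating each layer as a thermal resistance in series:
R_brass = L/(kA) = 0.0047/(103×11.6) = 3.934×10^-6 K/W
R_ceramic-fibre blanket = L/(kA) = 0.1/(0.0672×11.6) = 0.1283 K/W
R_concrete block = L/(kA) = 0.165/(0.58×11.6) = 0.02452 K/W
R_total = 0.1528 K/W
Q = ΔT / R_total = 101 / 0.1528

Q ≈ 661 W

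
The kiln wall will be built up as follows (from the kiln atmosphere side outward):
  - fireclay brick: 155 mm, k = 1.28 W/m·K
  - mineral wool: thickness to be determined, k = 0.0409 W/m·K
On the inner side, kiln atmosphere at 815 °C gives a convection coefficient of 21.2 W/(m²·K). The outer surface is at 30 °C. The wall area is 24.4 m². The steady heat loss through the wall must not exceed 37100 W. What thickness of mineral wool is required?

Thermal resistances in series:
R_inner film = 1/(h_i·A) = 1/(21.2×24.4) = 0.001933 K/W
R_fireclay brick = L/(kA) = 0.155/(1.28×24.4) = 0.004963 K/W
Sum of the known resistances R_other = 0.006896 K/W
Required total resistance R_tot = ΔT/Q_allow = 785/37100 = 0.02116 K/W
R_mineral wool = R_tot − R_other = 0.01426 K/W
L = R·k·A = 0.01426×0.0409×24.4

L ≈ 14.2 mm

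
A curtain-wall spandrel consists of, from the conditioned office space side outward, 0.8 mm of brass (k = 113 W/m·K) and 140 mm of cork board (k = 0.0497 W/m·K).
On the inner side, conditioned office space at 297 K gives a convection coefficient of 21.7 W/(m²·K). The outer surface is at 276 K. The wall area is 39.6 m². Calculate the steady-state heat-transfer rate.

Series thermal resistances:
R_inner film = 1/(h_i·A) = 1/(21.7×39.6) = 0.001164 K/W
R_brass = L/(kA) = 0.0008/(113×39.6) = 1.788×10^-7 K/W
R_cork board = L/(kA) = 0.14/(0.0497×39.6) = 0.07113 K/W
R_total = 0.0723 K/W
Q = ΔT / R_total = 21 / 0.0723

Q ≈ 290 W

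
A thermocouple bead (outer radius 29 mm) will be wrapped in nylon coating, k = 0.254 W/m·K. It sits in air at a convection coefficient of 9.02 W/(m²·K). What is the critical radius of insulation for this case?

r_cr ≈ 56.3 mm

For a sphere r_cr = 2k/h = 2×0.254/9.02
r_cr = 56.3 mm; since the bare radius (29 mm) is below r_cr, adding a thin layer of insulation will *increase* heat loss.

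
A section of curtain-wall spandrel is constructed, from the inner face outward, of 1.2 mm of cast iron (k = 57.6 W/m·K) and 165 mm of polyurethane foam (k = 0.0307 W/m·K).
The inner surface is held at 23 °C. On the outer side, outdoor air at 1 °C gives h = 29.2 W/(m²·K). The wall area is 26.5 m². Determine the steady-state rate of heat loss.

Q ≈ 108 W

Thermal resistances in series:
R_cast iron = L/(kA) = 0.0012/(57.6×26.5) = 7.862×10^-7 K/W
R_polyurethane foam = L/(kA) = 0.165/(0.0307×26.5) = 0.2028 K/W
R_outer film = 1/(h_o·A) = 1/(29.2×26.5) = 0.001292 K/W
R_total = 0.2041 K/W
Q = ΔT / R_total = 22 / 0.2041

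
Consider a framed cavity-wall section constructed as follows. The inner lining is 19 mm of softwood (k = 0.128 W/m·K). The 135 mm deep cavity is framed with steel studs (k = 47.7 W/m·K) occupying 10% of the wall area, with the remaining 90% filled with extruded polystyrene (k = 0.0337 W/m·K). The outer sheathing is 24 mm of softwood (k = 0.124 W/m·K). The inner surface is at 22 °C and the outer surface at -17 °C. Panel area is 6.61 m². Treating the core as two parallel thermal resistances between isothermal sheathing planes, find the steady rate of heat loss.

Q ≈ 697 W

Sheathing layers in series; stud and cavity paths in parallel between them.
R_inner = 0.019/(0.128×6.61) = 0.02246 K/W
R_stud  = 0.135/(47.7×0.1×6.61) = 0.004282 K/W
R_cav   = 0.135/(0.0337×0.9×6.61) = 0.6734 K/W
1/R_core = 1/R_stud + 1/R_cav → R_core = 0.004255 K/W
R_outer = 0.024/(0.124×6.61) = 0.02928 K/W
R_total = 0.05599 K/W
Q = ΔT/R_total = 39/0.05599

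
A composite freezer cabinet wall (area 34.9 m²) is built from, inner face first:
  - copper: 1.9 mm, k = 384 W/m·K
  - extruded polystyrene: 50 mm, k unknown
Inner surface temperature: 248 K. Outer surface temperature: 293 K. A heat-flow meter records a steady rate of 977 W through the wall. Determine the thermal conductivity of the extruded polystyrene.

k ≈ 0.0311 W/(m·K)

Using the resistance-network approach (series):
R_copper = L/(kA) = 0.0019/(384×34.9) = 1.418×10^-7 K/W
Sum of known resistances R_other = 1.418×10^-7 K/W
Total R = ΔT/Q = 45/977 = 0.04606 K/W
R_extruded polystyrene = R_total − R_other = 0.04606 K/W
k = L/(R·A) = 0.05/(0.04606×34.9)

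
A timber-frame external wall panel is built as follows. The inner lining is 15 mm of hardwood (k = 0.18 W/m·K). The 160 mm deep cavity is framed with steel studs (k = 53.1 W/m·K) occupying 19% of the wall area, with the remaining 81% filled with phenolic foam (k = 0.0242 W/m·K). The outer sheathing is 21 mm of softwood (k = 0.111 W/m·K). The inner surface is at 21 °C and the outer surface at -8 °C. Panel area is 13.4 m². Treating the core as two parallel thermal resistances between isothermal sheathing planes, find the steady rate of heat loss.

Sheathing layers in series; stud and cavity paths in parallel between them.
R_inner = 0.015/(0.18×13.4) = 0.006219 K/W
R_stud  = 0.16/(53.1×0.19×13.4) = 0.001183 K/W
R_cav   = 0.16/(0.0242×0.81×13.4) = 0.6091 K/W
1/R_core = 1/R_stud + 1/R_cav → R_core = 0.001181 K/W
R_outer = 0.021/(0.111×13.4) = 0.01412 K/W
R_total = 0.02152 K/W
Q = ΔT/R_total = 29/0.02152

Q ≈ 1350 W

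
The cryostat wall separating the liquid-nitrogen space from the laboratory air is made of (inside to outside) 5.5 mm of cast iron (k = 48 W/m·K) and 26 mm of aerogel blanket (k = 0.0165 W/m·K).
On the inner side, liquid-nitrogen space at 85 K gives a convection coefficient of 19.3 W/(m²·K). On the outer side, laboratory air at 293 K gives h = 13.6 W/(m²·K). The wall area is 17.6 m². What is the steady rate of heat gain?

Q ≈ 2150 W

Using the resistance-network approach (series):
R_inner film = 1/(h_i·A) = 1/(19.3×17.6) = 0.002944 K/W
R_cast iron = L/(kA) = 0.0055/(48×17.6) = 6.51×10^-6 K/W
R_aerogel blanket = L/(kA) = 0.026/(0.0165×17.6) = 0.08953 K/W
R_outer film = 1/(h_o·A) = 1/(13.6×17.6) = 0.004178 K/W
R_total = 0.09666 K/W
Q = ΔT / R_total = 208 / 0.09666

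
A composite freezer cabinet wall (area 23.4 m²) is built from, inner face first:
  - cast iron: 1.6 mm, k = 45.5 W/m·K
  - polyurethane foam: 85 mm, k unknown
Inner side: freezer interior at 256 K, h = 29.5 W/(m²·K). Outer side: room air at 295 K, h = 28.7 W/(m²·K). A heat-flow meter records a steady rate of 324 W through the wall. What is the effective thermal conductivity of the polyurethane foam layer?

k ≈ 0.0309 W/(m·K)

Treating each layer as a thermal resistance in series:
R_inner film = 1/(h_i·A) = 1/(29.5×23.4) = 0.001449 K/W
R_cast iron = L/(kA) = 0.0016/(45.5×23.4) = 1.503×10^-6 K/W
R_outer film = 1/(h_o·A) = 1/(28.7×23.4) = 0.001489 K/W
Sum of known resistances R_other = 0.002939 K/W
Total R = ΔT/Q = 39/324 = 0.1204 K/W
R_polyurethane foam = R_total − R_other = 0.1174 K/W
k = L/(R·A) = 0.085/(0.1174×23.4)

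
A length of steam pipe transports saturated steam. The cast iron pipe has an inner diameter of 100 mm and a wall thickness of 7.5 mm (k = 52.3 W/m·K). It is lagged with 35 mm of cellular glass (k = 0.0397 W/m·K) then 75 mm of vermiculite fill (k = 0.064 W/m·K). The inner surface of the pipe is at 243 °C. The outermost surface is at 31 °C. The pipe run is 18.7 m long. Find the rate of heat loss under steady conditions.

Q ≈ 1170 W

Radial resistances (cylindrical: R_cond = ln(r_o/r_i)/(2πkL), R_conv = 1/(h·2πrL)):
R_cast iron pipe wall = ln(57.5/50)/(2π×52.3×18.7) = 2.274×10^-5 K/W
R_cellular glass = ln(92.5/57.5)/(2π×0.0397×18.7) = 0.1019 K/W
R_vermiculite fill = ln(167.5/92.5)/(2π×0.064×18.7) = 0.07896 K/W
R_total = 0.1809 K/W
Q = ΔT/R_total = 212/0.1809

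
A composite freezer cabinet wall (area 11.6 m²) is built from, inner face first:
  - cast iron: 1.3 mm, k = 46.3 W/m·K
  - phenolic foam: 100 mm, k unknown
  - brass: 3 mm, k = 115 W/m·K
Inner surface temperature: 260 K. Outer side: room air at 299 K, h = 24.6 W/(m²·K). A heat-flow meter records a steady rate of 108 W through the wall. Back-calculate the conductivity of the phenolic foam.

Thermal resistances in series:
R_cast iron = L/(kA) = 0.0013/(46.3×11.6) = 2.42×10^-6 K/W
R_brass = L/(kA) = 0.003/(115×11.6) = 2.249×10^-6 K/W
R_outer film = 1/(h_o·A) = 1/(24.6×11.6) = 0.003504 K/W
Sum of known resistances R_other = 0.003509 K/W
Total R = ΔT/Q = 39/108 = 0.3611 K/W
R_phenolic foam = R_total − R_other = 0.3576 K/W
k = L/(R·A) = 0.1/(0.3576×11.6)

k ≈ 0.0241 W/(m·K)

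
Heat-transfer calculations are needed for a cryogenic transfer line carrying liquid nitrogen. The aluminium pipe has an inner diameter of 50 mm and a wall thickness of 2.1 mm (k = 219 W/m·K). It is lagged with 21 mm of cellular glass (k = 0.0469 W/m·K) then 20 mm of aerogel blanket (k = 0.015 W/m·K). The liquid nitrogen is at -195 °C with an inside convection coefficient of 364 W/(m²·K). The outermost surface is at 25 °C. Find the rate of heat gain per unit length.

q′ ≈ 38.9 W/m

Treating each annulus and film as a series resistance:
R_inner film = 1/(h_i·2πr₁L) = 1/(364×2π×0.025×1) = 0.01749 K/W
R_aluminium pipe wall = ln(27.1/25)/(2π×219×1) = 5.862×10^-5 K/W
R_cellular glass = ln(48.1/27.1)/(2π×0.0469×1) = 1.947 K/W
R_aerogel blanket = ln(68.1/48.1)/(2π×0.015×1) = 3.689 K/W
R_total = 5.654 K/W
Q = ΔT/R_total = 220/5.654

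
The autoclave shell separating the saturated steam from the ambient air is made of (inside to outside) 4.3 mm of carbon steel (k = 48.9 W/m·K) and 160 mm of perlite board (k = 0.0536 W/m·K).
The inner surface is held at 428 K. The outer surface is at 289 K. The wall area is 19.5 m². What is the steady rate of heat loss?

Series thermal resistances:
R_carbon steel = L/(kA) = 0.0043/(48.9×19.5) = 4.509×10^-6 K/W
R_perlite board = L/(kA) = 0.16/(0.0536×19.5) = 0.1531 K/W
R_total = 0.1531 K/W
Q = ΔT / R_total = 139 / 0.1531

Q ≈ 908 W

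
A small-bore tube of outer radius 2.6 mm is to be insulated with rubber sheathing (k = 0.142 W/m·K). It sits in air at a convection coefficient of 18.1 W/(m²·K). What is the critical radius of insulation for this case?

r_cr ≈ 7.85 mm

For a cylinder r_cr = k/h = 0.142/18.1
r_cr = 7.85 mm; since the bare radius (2.6 mm) is below r_cr, adding a thin layer of insulation will *increase* heat loss.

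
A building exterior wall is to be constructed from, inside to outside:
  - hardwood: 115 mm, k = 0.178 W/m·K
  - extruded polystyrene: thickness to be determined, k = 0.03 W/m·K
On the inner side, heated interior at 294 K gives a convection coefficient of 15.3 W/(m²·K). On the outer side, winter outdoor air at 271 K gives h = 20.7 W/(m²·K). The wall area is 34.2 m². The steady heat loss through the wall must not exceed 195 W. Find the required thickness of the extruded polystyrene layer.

L ≈ 98.2 mm

Treating each layer as a thermal resistance in series:
R_inner film = 1/(h_i·A) = 1/(15.3×34.2) = 0.001911 K/W
R_hardwood = L/(kA) = 0.115/(0.178×34.2) = 0.01889 K/W
R_outer film = 1/(h_o·A) = 1/(20.7×34.2) = 0.001413 K/W
Sum of the known resistances R_other = 0.02221 K/W
Required total resistance R_tot = ΔT/Q_allow = 23/195 = 0.1179 K/W
R_extruded polystyrene = R_tot − R_other = 0.09573 K/W
L = R·k·A = 0.09573×0.03×34.2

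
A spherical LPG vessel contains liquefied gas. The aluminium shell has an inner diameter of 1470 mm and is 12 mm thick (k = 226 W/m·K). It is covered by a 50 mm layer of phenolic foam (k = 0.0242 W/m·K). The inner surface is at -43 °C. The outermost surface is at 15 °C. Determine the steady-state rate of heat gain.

Each spherical layer contributes R = (1/r_i − 1/r_o)/(4πk):
R_aluminium shell = (1/0.735 − 1/0.747)/(4π×226) = 7.696×10^-6 K/W
R_phenolic foam = (1/0.747 − 1/0.797)/(4π×0.0242) = 0.2762 K/W
R_total = 0.2762 K/W
Q = ΔT/R_total = 58/0.2762

Q ≈ 210 W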